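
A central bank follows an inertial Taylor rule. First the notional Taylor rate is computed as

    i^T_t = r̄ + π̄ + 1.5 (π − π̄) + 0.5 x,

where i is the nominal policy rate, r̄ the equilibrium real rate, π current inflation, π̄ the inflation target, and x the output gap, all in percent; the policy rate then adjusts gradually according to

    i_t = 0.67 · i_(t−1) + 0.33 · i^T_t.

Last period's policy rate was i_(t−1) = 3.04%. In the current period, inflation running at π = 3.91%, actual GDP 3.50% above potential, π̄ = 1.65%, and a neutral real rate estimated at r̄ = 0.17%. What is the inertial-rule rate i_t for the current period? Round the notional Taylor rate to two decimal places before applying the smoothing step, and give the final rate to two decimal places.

Output 3.50% above potential → x = 3.50.
i^T_t = 0.17 + 1.65 + 1.5 × (3.91 − 1.65) + 0.5 × 3.50
   = 0.17 + 1.65 + 3.39 + 1.75 = 6.96
i_t = 0.67 × 3.04 + 0.33 × 6.96 = 2.0368 + 2.2968 = 4.33

4.33%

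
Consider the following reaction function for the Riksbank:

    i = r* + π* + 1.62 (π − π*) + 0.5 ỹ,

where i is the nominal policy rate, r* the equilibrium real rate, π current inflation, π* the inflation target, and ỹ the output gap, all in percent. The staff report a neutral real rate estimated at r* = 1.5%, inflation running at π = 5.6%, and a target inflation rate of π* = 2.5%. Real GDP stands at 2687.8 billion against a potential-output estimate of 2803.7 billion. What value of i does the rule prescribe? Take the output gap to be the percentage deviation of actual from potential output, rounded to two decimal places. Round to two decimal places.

Output gap = 100 × (2687.8 − 2803.7) / 2803.7 = -4.13%.
i = 1.50 + 2.50 + 1.62 × (5.60 − 2.50) + 0.5 × (-4.13)
   = 1.50 + 2.5 + 5.022 − 2.065 = 6.96

6.96%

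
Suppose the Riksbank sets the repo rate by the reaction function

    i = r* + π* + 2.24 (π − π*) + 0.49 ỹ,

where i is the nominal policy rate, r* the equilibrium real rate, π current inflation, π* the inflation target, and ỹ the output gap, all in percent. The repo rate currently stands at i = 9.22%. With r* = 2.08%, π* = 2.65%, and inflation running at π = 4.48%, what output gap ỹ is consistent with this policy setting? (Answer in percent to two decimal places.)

0.49 ỹ = 9.22 − 2.08 − 2.65 − 2.24 × (4.48 − 2.65) = 0.3908
ỹ = 0.3908 / 0.49 = 0.80

0.80%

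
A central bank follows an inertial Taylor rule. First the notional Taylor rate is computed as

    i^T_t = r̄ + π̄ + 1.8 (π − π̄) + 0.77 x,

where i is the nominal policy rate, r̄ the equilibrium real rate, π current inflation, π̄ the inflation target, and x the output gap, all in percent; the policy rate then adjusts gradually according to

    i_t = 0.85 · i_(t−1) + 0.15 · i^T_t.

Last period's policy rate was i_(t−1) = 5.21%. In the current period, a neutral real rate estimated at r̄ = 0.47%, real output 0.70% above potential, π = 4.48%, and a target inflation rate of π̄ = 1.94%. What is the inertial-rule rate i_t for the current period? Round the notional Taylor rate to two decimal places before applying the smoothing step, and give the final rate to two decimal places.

5.56%

Output 0.70% above potential → x = 0.70.
i^T_t = 0.47 + 1.94 + 1.8 × (4.48 − 1.94) + 0.77 × 0.70
   = 0.47 + 1.94 + 4.572 + 0.539 = 7.52
i_t = 0.85 × 5.21 + 0.15 × 7.52 = 4.4285 + 1.128 = 5.56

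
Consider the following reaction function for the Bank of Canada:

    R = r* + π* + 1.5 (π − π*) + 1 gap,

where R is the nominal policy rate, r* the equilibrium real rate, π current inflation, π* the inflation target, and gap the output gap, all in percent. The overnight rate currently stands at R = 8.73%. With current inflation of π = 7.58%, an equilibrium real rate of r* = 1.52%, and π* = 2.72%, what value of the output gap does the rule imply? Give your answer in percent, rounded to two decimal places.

-2.80%

1 gap = 8.73 − 1.52 − 2.72 − 1.5 × (7.58 − 2.72) = -2.8
gap = -2.8 / 1 = -2.80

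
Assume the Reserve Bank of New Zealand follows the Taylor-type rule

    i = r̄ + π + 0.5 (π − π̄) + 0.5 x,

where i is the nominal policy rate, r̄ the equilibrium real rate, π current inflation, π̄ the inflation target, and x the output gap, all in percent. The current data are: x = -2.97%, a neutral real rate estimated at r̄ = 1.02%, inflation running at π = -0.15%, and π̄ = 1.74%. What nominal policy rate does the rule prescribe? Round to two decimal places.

i = 1.02 + (-0.15) + 0.5 × (-0.15 − 1.74) + 0.5 × (-2.97)
   = 1.02 − 0.15 − 0.945 − 1.485 = -1.56

-1.56%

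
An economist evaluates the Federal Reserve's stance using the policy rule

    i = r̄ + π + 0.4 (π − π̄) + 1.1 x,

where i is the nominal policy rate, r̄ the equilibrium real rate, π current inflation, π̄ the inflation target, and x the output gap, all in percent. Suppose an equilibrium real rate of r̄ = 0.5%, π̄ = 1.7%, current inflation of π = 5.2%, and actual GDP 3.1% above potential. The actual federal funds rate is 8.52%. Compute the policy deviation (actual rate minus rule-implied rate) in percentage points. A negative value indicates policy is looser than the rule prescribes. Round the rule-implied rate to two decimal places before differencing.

Output 3.1% above potential → x = 3.1.
i = 0.5 + 5.2 + 0.4 × (5.2 − 1.7) + 1.1 × 3.1
   = 0.5 + 5.2 + 1.4 + 3.41 = 10.51
Deviation = 8.52 − 10.51 = -1.99 pp.

-1.99 pp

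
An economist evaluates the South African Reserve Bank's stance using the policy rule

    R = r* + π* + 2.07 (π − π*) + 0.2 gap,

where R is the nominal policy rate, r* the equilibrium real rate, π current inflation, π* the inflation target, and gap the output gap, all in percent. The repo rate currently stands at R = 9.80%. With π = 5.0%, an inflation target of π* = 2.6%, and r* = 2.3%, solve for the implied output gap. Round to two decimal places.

-0.34%

0.2 gap = 9.80 − 2.3 − 2.6 − 2.07 × (5.0 − 2.6) = -0.068
gap = -0.068 / 0.2 = -0.34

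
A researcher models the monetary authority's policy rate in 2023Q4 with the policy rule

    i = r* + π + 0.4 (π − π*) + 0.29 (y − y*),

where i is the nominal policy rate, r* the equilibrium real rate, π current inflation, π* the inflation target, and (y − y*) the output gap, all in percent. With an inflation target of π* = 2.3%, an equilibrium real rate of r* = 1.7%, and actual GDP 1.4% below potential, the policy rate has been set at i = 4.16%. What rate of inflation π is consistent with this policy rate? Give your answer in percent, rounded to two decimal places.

Output 1.4% below potential → (y − y*) = -1.4.
Collecting π: i = r* + (1 + 0.4) π − 0.4 π* + 0.29 (y − y*)
1.4 π = 4.16 − 1.7 + 0.4 × 2.3 − 0.29 × (-1.4) = 3.786
π = 3.786 / 1.4 = 2.70

2.70%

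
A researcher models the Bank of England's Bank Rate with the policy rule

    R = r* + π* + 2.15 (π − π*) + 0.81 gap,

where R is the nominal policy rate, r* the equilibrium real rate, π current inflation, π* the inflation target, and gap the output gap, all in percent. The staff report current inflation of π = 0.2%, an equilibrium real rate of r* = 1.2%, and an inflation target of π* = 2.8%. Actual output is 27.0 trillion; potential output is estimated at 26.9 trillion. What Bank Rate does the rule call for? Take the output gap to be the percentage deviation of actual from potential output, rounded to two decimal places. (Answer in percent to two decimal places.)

Output gap = 100 × (27.0 − 26.9) / 26.9 = 0.37%.
R = 1.20 + 2.80 + 2.15 × (0.20 − 2.80) + 0.81 × 0.37
   = 1.20 + 2.8 − 5.59 + 0.2997 = -1.29

-1.29%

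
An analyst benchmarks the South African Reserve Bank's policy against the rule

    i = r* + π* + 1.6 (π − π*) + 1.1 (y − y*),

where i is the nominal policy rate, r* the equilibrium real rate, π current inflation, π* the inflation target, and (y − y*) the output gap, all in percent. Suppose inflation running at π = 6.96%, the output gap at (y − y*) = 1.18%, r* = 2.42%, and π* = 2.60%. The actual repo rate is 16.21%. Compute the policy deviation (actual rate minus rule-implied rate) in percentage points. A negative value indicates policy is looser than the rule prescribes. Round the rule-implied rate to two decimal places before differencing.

i = 2.42 + 2.60 + 1.6 × (6.96 − 2.60) + 1.1 × 1.18
   = 2.42 + 2.6 + 6.976 + 1.298 = 13.29
Deviation = 16.21 − 13.29 = 2.92 pp.

2.92 pp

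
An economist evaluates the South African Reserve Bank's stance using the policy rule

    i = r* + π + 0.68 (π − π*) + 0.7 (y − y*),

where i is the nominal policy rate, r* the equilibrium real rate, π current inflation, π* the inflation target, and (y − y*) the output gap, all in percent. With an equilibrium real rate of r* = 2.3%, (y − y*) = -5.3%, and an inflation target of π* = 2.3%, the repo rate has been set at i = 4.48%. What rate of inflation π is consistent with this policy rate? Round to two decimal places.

Collecting π: i = r* + (1 + 0.68) π − 0.68 π* + 0.7 (y − y*)
1.68 π = 4.48 − 2.3 + 0.68 × 2.3 − 0.7 × (-5.3) = 7.454
π = 7.454 / 1.68 = 4.44

4.44%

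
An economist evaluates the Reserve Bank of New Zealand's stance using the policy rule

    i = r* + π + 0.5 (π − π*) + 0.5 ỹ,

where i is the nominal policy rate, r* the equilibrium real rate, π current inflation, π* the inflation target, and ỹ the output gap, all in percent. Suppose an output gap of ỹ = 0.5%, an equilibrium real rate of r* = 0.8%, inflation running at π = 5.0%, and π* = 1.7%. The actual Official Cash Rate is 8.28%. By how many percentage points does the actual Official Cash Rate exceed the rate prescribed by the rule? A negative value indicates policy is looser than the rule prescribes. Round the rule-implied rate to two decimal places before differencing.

0.58 pp

i = 0.8 + 5.0 + 0.5 × (5.0 − 1.7) + 0.5 × 0.5
   = 0.8 + 5 + 1.65 + 0.25 = 7.70
Deviation = 8.28 − 7.70 = 0.58 pp.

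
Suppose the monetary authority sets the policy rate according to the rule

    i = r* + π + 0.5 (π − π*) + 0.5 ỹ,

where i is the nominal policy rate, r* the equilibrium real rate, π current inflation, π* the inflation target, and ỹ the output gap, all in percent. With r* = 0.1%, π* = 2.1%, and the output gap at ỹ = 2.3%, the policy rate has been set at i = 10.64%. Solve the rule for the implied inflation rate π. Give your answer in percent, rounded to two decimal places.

Collecting π: i = r* + (1 + 0.5) π − 0.5 π* + 0.5 ỹ
1.5 π = 10.64 − 0.1 + 0.5 × 2.1 − 0.5 × 2.3 = 10.44
π = 10.44 / 1.5 = 6.96

6.96%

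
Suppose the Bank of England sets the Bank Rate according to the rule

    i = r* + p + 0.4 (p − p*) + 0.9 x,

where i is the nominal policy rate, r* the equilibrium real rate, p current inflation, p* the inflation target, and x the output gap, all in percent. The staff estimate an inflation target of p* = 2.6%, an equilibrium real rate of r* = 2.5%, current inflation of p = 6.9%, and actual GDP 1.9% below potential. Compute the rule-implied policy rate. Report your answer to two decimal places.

9.41%

Output 1.9% below potential → x = -1.9.
i = 2.5 + 6.9 + 0.4 × (6.9 − 2.6) + 0.9 × (-1.9)
   = 2.5 + 6.9 + 1.72 − 1.71 = 9.41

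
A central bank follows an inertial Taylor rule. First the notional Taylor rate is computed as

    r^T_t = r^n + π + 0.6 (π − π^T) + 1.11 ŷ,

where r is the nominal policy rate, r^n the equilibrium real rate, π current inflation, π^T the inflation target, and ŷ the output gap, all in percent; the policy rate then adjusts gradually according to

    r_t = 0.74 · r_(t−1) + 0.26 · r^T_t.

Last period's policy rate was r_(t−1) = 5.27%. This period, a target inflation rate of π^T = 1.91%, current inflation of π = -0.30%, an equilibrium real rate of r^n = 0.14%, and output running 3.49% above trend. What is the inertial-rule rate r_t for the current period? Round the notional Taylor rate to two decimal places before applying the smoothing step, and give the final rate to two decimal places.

Output 3.49% above potential → ŷ = 3.49.
r^T_t = 0.14 + (-0.30) + 0.6 × (-0.30 − 1.91) + 1.11 × 3.49
   = 0.14 − 0.3 − 1.326 + 3.8739 = 2.39
r_t = 0.74 × 5.27 + 0.26 × 2.39 = 3.8998 + 0.6214 = 4.52

4.52%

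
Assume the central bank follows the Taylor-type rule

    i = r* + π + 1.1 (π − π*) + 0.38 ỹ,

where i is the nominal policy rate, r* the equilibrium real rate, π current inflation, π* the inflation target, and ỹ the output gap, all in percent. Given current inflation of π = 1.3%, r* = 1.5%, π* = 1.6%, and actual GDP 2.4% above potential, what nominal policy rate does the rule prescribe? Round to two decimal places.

3.38%

Output 2.4% above potential → ỹ = 2.4.
i = 1.5 + 1.3 + 1.1 × (1.3 − 1.6) + 0.38 × 2.4
   = 1.5 + 1.3 − 0.33 + 0.912 = 3.38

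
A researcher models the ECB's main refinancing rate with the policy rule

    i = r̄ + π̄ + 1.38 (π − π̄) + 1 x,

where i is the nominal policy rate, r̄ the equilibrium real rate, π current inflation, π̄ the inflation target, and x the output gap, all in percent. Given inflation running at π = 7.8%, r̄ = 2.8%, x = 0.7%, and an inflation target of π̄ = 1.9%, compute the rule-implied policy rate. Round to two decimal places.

i = 2.8 + 1.9 + 1.38 × (7.8 − 1.9) + 1 × 0.7
   = 2.8 + 1.9 + 8.142 + 0.7 = 13.54

13.54%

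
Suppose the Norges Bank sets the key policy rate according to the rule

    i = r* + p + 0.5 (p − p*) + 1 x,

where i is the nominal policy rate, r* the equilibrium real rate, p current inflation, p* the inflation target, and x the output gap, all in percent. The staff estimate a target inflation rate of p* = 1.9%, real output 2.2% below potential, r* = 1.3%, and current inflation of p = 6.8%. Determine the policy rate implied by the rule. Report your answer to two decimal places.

8.35%

Output 2.2% below potential → x = -2.2.
i = 1.3 + 6.8 + 0.5 × (6.8 − 1.9) + 1 × (-2.2)
   = 1.3 + 6.8 + 2.45 − 2.2 = 8.35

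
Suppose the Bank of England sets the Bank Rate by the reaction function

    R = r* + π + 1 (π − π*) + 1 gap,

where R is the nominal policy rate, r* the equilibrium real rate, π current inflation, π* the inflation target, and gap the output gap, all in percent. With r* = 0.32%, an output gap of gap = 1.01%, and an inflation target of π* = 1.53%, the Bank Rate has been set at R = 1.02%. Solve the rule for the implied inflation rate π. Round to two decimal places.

Collecting π: R = r* + (1 + 1) π − 1 π* + 1 gap
2 π = 1.02 − 0.32 + 1 × 1.53 − 1 × 1.01 = 1.22
π = 1.22 / 2 = 0.61

0.61%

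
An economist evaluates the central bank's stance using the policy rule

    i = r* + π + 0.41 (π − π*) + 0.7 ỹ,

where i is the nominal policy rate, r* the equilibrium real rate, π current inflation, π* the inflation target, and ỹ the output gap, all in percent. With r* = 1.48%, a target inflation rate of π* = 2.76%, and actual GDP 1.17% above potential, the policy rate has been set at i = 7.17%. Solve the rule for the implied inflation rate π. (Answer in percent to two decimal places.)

4.26%

Output 1.17% above potential → ỹ = 1.17.
Collecting π: i = r* + (1 + 0.41) π − 0.41 π* + 0.7 ỹ
1.41 π = 7.17 − 1.48 + 0.41 × 2.76 − 0.7 × 1.17 = 6.0026
π = 6.0026 / 1.41 = 4.26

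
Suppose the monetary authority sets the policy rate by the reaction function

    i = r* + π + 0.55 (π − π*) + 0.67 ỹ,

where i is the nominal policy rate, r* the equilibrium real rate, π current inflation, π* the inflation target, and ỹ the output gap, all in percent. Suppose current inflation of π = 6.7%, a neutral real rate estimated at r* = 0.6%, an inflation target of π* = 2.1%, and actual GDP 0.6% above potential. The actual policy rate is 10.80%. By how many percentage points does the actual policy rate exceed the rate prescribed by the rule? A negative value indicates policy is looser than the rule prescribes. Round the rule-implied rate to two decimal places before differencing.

Output 0.6% above potential → ỹ = 0.6.
i = 0.6 + 6.7 + 0.55 × (6.7 − 2.1) + 0.67 × 0.6
   = 0.6 + 6.7 + 2.53 + 0.402 = 10.23
Deviation = 10.80 − 10.23 = 0.57 pp.

0.57 pp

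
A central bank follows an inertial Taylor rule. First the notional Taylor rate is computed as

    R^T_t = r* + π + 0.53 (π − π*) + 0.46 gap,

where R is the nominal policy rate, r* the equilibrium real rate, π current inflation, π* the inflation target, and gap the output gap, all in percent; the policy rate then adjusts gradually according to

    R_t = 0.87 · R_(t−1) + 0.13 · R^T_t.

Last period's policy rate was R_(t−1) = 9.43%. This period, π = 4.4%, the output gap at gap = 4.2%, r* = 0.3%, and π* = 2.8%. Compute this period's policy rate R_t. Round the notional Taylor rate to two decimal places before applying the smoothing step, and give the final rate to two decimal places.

R^T_t = 0.3 + 4.4 + 0.53 × (4.4 − 2.8) + 0.46 × 4.2
   = 0.3 + 4.4 + 0.848 + 1.932 = 7.48
R_t = 0.87 × 9.43 + 0.13 × 7.48 = 8.2041 + 0.9724 = 9.18

9.18%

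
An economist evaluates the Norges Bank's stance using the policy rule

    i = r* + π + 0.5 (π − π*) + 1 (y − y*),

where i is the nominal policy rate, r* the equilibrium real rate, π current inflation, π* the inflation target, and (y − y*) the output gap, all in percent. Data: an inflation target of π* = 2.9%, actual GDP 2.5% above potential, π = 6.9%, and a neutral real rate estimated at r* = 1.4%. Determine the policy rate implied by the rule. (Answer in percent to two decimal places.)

12.80%

Output 2.5% above potential → (y − y*) = 2.5.
i = 1.4 + 6.9 + 0.5 × (6.9 − 2.9) + 1 × 2.5
   = 1.4 + 6.9 + 2 + 2.5 = 12.80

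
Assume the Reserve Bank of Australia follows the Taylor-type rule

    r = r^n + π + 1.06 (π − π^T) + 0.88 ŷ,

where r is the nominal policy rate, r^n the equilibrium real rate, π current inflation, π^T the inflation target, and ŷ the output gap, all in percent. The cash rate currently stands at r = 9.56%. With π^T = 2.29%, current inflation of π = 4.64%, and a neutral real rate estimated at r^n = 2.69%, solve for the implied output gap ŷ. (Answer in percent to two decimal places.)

0.88 ŷ = 9.56 − 2.69 − 4.64 − 1.06 × (4.64 − 2.29) = -0.261
ŷ = -0.261 / 0.88 = -0.30

-0.30%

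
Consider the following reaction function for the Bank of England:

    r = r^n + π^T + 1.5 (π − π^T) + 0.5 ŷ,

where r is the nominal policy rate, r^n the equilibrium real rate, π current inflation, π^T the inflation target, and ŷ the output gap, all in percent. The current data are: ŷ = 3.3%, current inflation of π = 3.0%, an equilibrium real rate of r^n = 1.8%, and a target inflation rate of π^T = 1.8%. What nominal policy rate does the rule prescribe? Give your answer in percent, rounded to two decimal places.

7.05%

r = 1.8 + 1.8 + 1.5 × (3.0 − 1.8) + 0.5 × 3.3
   = 1.8 + 1.8 + 1.8 + 1.65 = 7.05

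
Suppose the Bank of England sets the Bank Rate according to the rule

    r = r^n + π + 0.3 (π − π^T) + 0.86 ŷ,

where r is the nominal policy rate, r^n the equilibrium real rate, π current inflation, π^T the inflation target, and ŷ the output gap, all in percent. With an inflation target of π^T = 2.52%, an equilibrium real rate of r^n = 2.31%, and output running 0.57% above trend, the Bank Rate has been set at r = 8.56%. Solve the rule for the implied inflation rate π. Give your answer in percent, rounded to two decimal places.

5.01%

Output 0.57% above potential → ŷ = 0.57.
Collecting π: r = r^n + (1 + 0.3) π − 0.3 π^T + 0.86 ŷ
1.3 π = 8.56 − 2.31 + 0.3 × 2.52 − 0.86 × 0.57 = 6.5158
π = 6.5158 / 1.3 = 5.01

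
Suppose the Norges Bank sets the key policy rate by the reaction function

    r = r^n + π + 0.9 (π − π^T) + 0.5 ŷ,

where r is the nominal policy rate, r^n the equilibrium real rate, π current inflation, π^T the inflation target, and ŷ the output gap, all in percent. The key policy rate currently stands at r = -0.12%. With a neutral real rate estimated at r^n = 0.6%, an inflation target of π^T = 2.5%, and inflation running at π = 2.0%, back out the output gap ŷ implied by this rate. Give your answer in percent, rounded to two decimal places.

0.5 ŷ = -0.12 − 0.6 − 2.0 − 0.9 × (2.0 − 2.5) = -2.27
ŷ = -2.27 / 0.5 = -4.54

-4.54%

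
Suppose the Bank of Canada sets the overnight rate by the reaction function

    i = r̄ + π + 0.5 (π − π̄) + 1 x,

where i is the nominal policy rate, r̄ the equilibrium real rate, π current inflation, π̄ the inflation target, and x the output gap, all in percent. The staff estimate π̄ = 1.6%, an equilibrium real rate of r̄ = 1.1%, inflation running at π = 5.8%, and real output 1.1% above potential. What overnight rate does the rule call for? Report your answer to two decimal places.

Output 1.1% above potential → x = 1.1.
i = 1.1 + 5.8 + 0.5 × (5.8 − 1.6) + 1 × 1.1
   = 1.1 + 5.8 + 2.1 + 1.1 = 10.10

10.10%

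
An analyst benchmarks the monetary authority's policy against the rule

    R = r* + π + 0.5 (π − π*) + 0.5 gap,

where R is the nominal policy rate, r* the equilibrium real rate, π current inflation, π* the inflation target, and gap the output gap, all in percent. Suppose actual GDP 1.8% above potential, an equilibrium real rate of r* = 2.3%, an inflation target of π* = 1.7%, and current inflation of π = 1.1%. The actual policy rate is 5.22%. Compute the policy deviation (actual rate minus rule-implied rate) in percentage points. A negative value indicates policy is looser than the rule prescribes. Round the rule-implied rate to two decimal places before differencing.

Output 1.8% above potential → gap = 1.8.
R = 2.3 + 1.1 + 0.5 × (1.1 − 1.7) + 0.5 × 1.8
   = 2.3 + 1.1 − 0.3 + 0.9 = 4.00
Deviation = 5.22 − 4.00 = 1.22 pp.

1.22 pp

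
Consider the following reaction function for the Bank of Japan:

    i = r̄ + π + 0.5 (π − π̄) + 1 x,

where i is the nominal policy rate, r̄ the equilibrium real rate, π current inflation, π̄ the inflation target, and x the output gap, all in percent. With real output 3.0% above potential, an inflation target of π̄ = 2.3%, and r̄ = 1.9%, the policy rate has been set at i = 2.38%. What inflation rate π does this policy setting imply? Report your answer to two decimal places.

Output 3.0% above potential → x = 3.0.
Collecting π: i = r̄ + (1 + 0.5) π − 0.5 π̄ + 1 x
1.5 π = 2.38 − 1.9 + 0.5 × 2.3 − 1 × 3.0 = -1.37
π = -1.37 / 1.5 = -0.91

-0.91%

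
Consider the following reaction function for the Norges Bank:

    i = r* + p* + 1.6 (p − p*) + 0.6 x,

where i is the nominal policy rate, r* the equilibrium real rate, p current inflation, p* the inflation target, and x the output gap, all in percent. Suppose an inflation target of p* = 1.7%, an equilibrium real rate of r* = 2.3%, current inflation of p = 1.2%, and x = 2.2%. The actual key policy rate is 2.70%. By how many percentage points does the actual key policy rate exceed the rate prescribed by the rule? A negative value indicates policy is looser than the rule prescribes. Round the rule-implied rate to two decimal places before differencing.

-1.82 pp

i = 2.3 + 1.7 + 1.6 × (1.2 − 1.7) + 0.6 × 2.2
   = 2.3 + 1.7 − 0.8 + 1.32 = 4.52
Deviation = 2.70 − 4.52 = -1.82 pp.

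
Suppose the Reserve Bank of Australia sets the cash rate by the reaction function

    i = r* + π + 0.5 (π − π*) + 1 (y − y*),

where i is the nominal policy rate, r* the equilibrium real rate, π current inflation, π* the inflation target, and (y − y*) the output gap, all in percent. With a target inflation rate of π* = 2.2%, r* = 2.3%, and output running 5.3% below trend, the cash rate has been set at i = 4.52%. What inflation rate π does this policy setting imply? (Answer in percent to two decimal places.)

Output 5.3% below potential → (y − y*) = -5.3.
Collecting π: i = r* + (1 + 0.5) π − 0.5 π* + 1 (y − y*)
1.5 π = 4.52 − 2.3 + 0.5 × 2.2 − 1 × (-5.3) = 8.62
π = 8.62 / 1.5 = 5.75

5.75%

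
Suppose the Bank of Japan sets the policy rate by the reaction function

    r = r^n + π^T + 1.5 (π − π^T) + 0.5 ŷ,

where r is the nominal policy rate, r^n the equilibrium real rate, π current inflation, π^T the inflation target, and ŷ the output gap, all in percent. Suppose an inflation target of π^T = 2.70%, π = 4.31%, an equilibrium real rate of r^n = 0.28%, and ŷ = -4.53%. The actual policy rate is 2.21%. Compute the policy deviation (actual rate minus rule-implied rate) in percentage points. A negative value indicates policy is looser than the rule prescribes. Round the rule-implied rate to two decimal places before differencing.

r = 0.28 + 2.70 + 1.5 × (4.31 − 2.70) + 0.5 × (-4.53)
   = 0.28 + 2.7 + 2.415 − 2.265 = 3.13
Deviation = 2.21 − 3.13 = -0.92 pp.

-0.92 pp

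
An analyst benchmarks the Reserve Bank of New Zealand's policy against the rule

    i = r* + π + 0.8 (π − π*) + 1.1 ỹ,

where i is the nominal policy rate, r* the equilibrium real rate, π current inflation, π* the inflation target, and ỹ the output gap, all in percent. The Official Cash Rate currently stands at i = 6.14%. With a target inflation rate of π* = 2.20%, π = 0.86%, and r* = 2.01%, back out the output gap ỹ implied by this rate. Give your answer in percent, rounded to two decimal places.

3.95%

1.1 ỹ = 6.14 − 2.01 − 0.86 − 0.8 × (0.86 − 2.20) = 4.342
ỹ = 4.342 / 1.1 = 3.95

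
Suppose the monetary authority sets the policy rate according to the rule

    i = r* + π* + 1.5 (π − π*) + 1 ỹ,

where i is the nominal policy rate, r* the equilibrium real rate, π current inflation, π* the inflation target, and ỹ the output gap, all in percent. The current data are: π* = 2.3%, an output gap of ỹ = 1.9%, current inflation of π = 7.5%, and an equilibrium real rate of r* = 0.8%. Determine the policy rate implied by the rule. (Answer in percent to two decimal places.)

12.80%

i = 0.8 + 2.3 + 1.5 × (7.5 − 2.3) + 1 × 1.9
   = 0.8 + 2.3 + 7.8 + 1.9 = 12.80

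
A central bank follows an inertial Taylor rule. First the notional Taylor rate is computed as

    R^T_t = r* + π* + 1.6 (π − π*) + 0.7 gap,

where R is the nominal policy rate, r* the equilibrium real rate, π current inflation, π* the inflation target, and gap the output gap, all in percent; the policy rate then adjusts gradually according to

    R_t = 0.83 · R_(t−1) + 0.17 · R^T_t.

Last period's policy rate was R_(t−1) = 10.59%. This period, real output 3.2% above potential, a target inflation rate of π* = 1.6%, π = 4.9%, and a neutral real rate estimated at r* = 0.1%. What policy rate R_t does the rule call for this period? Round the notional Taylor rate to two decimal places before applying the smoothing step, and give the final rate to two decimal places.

Output 3.2% above potential → gap = 3.2.
R^T_t = 0.1 + 1.6 + 1.6 × (4.9 − 1.6) + 0.7 × 3.2
   = 0.1 + 1.6 + 5.28 + 2.24 = 9.22
R_t = 0.83 × 10.59 + 0.17 × 9.22 = 8.7897 + 1.5674 = 10.36

10.36%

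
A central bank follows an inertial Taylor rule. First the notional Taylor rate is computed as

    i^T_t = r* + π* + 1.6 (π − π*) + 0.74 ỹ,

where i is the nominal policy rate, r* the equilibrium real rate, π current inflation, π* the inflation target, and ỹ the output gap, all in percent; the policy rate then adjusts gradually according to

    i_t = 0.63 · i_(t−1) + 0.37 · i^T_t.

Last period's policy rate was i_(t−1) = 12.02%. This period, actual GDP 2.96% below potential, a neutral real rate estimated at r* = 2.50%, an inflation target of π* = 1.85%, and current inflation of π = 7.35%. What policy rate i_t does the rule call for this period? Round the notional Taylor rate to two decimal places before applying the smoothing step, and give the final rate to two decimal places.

Output 2.96% below potential → ỹ = -2.96.
i^T_t = 2.50 + 1.85 + 1.6 × (7.35 − 1.85) + 0.74 × (-2.96)
   = 2.50 + 1.85 + 8.8 − 2.1904 = 10.96
i_t = 0.63 × 12.02 + 0.37 × 10.96 = 7.5726 + 4.0552 = 11.63

11.63%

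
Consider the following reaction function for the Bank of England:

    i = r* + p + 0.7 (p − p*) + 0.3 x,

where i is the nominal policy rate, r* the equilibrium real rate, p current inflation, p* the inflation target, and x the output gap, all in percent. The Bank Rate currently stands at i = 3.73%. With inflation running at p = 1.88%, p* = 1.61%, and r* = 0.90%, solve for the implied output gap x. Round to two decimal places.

0.3 x = 3.73 − 0.90 − 1.88 − 0.7 × (1.88 − 1.61) = 0.761
x = 0.761 / 0.3 = 2.54

2.54%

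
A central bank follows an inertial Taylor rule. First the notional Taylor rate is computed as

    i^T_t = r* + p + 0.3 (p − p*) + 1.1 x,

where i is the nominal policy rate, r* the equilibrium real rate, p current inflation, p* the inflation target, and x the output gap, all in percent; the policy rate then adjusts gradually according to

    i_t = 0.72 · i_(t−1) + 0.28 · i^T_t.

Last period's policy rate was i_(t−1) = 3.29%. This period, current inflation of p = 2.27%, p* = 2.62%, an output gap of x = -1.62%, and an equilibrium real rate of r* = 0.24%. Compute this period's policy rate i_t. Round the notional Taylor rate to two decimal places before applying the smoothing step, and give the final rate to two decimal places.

i^T_t = 0.24 + 2.27 + 0.3 × (2.27 − 2.62) + 1.1 × (-1.62)
   = 0.24 + 2.27 − 0.105 − 1.782 = 0.62
i_t = 0.72 × 3.29 + 0.28 × 0.62 = 2.3688 + 0.1736 = 2.54

2.54%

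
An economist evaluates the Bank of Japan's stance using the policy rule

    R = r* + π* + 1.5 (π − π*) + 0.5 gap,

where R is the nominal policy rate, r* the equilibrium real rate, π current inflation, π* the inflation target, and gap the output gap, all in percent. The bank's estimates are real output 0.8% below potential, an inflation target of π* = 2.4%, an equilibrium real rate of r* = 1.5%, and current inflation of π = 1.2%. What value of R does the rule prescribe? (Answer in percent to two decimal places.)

Output 0.8% below potential → gap = -0.8.
R = 1.5 + 2.4 + 1.5 × (1.2 − 2.4) + 0.5 × (-0.8)
   = 1.5 + 2.4 − 1.8 − 0.4 = 1.70

1.70%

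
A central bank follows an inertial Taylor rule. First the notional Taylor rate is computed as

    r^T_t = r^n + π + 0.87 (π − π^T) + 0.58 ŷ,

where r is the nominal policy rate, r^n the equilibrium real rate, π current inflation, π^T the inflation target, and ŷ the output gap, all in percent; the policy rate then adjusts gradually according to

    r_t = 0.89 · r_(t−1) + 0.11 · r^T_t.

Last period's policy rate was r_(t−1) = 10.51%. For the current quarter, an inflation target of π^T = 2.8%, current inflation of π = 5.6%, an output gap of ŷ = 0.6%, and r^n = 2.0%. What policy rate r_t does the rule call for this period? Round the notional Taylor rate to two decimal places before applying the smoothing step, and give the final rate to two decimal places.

10.50%

r^T_t = 2.0 + 5.6 + 0.87 × (5.6 − 2.8) + 0.58 × 0.6
   = 2.0 + 5.6 + 2.436 + 0.348 = 10.38
r_t = 0.89 × 10.51 + 0.11 × 10.38 = 9.3539 + 1.1418 = 10.50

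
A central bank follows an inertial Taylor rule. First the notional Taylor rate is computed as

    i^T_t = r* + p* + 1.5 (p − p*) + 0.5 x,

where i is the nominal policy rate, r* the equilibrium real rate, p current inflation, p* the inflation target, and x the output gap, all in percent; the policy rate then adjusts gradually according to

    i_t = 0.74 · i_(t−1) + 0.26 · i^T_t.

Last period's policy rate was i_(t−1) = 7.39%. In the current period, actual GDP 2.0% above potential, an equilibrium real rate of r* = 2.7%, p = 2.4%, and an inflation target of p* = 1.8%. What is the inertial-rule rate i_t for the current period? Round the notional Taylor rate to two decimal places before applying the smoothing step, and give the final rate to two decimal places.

7.13%

Output 2.0% above potential → x = 2.0.
i^T_t = 2.7 + 1.8 + 1.5 × (2.4 − 1.8) + 0.5 × 2.0
   = 2.7 + 1.8 + 0.9 + 1 = 6.40
i_t = 0.74 × 7.39 + 0.26 × 6.40 = 5.4686 + 1.664 = 7.13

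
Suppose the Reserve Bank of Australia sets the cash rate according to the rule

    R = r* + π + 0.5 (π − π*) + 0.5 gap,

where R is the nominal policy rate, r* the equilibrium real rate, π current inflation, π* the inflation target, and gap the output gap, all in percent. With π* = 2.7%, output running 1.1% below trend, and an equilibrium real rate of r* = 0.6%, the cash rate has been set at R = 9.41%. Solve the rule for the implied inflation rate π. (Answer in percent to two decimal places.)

Output 1.1% below potential → gap = -1.1.
Collecting π: R = r* + (1 + 0.5) π − 0.5 π* + 0.5 gap
1.5 π = 9.41 − 0.6 + 0.5 × 2.7 − 0.5 × (-1.1) = 10.71
π = 10.71 / 1.5 = 7.14

7.14%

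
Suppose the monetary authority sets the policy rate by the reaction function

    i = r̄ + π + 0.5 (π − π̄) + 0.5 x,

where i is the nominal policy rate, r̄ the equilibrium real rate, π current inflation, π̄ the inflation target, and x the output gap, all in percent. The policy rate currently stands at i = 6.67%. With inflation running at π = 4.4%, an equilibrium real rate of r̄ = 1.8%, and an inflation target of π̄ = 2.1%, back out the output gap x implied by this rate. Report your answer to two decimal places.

0.5 x = 6.67 − 1.8 − 4.4 − 0.5 × (4.4 − 2.1) = -0.68
x = -0.68 / 0.5 = -1.36

-1.36%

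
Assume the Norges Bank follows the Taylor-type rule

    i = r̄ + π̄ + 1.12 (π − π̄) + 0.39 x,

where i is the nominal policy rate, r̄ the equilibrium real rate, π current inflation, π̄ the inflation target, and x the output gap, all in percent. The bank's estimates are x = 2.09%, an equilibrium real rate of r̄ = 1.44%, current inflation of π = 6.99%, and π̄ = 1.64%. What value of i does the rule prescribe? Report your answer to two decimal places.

9.89%

i = 1.44 + 1.64 + 1.12 × (6.99 − 1.64) + 0.39 × 2.09
   = 1.44 + 1.64 + 5.992 + 0.8151 = 9.89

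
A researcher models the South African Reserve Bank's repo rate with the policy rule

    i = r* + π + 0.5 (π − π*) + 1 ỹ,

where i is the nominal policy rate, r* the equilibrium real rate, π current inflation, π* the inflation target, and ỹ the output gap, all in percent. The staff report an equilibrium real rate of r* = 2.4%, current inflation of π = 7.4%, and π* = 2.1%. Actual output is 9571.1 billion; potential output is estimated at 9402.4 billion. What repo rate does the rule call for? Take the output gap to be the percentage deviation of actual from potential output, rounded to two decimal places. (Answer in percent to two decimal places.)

Output gap = 100 × (9571.1 − 9402.4) / 9402.4 = 1.79%.
i = 2.40 + 7.40 + 0.5 × (7.40 − 2.10) + 1 × 1.79
   = 2.40 + 7.4 + 2.65 + 1.79 = 14.24

14.24%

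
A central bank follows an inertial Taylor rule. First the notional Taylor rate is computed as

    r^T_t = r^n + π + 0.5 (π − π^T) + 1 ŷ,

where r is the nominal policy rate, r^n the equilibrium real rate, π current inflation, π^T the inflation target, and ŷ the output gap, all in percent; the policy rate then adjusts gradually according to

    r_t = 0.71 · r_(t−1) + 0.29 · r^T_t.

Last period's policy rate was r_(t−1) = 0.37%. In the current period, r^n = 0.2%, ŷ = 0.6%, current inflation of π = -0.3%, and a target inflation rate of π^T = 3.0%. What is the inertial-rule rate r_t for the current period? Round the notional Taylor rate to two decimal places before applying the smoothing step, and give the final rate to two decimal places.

r^T_t = 0.2 + (-0.3) + 0.5 × (-0.3 − 3.0) + 1 × 0.6
   = 0.2 − 0.3 − 1.65 + 0.6 = -1.15
r_t = 0.71 × 0.37 + 0.29 × (-1.15) = 0.2627 − 0.3335 = -0.07

-0.07%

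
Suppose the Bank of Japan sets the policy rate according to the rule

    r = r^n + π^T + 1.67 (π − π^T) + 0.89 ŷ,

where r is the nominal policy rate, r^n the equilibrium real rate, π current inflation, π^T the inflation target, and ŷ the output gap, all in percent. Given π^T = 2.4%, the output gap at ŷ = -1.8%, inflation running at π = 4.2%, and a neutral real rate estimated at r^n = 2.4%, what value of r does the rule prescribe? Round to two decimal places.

6.20%

r = 2.4 + 2.4 + 1.67 × (4.2 − 2.4) + 0.89 × (-1.8)
   = 2.4 + 2.4 + 3.006 − 1.602 = 6.20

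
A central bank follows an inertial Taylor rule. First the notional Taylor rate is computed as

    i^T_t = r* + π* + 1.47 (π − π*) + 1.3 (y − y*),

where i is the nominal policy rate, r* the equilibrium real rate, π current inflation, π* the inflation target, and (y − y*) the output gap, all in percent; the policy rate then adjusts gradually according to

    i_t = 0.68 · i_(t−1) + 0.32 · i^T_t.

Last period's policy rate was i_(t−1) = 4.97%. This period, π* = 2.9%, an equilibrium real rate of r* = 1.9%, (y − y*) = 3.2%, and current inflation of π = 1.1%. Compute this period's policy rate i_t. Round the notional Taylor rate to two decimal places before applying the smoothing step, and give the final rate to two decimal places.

i^T_t = 1.9 + 2.9 + 1.47 × (1.1 − 2.9) + 1.3 × 3.2
   = 1.9 + 2.9 − 2.646 + 4.16 = 6.31
i_t = 0.68 × 4.97 + 0.32 × 6.31 = 3.3796 + 2.0192 = 5.40

5.40%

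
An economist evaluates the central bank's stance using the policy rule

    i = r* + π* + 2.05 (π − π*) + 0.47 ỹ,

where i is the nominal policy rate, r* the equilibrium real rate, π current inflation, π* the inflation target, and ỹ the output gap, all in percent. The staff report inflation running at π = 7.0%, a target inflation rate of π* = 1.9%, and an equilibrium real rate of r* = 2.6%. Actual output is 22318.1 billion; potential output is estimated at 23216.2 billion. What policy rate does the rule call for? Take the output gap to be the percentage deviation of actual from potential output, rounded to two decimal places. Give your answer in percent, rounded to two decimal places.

13.14%

Output gap = 100 × (22318.1 − 23216.2) / 23216.2 = -3.87%.
i = 2.60 + 1.90 + 2.05 × (7.00 − 1.90) + 0.47 × (-3.87)
   = 2.60 + 1.9 + 10.455 − 1.8189 = 13.14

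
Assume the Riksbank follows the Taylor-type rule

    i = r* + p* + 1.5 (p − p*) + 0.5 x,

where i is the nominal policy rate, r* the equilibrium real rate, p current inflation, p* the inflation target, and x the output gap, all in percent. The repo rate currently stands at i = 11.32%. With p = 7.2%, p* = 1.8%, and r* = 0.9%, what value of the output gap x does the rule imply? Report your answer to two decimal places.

0.5 x = 11.32 − 0.9 − 1.8 − 1.5 × (7.2 − 1.8) = 0.52
x = 0.52 / 0.5 = 1.04

1.04%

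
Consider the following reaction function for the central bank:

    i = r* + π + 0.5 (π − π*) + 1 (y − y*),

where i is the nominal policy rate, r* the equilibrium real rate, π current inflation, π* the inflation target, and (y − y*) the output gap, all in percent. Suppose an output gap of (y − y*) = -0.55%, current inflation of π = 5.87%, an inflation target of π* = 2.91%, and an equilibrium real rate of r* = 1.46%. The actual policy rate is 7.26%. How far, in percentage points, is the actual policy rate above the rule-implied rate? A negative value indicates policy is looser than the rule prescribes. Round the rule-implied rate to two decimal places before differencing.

-1.00 pp

i = 1.46 + 5.87 + 0.5 × (5.87 − 2.91) + 1 × (-0.55)
   = 1.46 + 5.87 + 1.48 − 0.55 = 8.26
Deviation = 7.26 − 8.26 = -1.00 pp.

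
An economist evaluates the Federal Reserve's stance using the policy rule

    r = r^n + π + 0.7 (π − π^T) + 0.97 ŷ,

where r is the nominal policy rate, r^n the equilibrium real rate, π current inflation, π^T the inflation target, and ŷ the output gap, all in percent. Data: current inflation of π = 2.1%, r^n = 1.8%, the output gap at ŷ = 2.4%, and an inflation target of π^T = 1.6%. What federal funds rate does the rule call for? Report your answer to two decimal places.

6.58%

r = 1.8 + 2.1 + 0.7 × (2.1 − 1.6) + 0.97 × 2.4
   = 1.8 + 2.1 + 0.35 + 2.328 = 6.58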